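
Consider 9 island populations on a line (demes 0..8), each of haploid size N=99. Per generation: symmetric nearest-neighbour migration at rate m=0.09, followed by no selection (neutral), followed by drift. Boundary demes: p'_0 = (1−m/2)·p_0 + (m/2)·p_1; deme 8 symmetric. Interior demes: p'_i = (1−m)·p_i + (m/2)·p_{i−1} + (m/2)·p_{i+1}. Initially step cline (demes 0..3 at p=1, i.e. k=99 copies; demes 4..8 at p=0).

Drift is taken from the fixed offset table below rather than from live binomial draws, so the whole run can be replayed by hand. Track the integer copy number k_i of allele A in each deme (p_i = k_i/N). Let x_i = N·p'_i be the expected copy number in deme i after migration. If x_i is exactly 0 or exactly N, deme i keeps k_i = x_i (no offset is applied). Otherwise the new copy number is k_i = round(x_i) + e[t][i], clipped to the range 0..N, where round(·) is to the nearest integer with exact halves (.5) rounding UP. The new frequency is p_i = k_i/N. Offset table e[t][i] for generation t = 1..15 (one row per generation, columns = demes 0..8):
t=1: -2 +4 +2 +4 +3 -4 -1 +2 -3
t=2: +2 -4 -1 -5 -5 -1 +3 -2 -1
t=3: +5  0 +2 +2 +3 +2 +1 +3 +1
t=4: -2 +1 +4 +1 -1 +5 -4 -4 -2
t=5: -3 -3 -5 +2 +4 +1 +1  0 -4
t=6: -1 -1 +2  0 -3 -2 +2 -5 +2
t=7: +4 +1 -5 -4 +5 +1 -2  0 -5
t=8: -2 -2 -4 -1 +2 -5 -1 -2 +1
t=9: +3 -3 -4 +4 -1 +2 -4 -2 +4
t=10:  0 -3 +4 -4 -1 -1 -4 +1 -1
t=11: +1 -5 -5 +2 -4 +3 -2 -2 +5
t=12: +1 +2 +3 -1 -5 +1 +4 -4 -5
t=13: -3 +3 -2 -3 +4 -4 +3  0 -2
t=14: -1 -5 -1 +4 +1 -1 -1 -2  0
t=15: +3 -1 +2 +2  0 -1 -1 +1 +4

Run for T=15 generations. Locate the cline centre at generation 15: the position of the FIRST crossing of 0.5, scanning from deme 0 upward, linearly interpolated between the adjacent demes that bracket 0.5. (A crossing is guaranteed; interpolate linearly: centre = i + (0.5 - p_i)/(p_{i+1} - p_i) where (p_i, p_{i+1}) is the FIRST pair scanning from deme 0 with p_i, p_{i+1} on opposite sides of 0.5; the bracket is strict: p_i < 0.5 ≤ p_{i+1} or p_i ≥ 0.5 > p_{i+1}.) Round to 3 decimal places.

t=0: k=[99 99 99 99 0 0 0 0 0]
t=1: x=[99.0000 99.0000 99.0000 94.5450 4.4550 0.0000 0.0000 0.0000 0.0000] k=[99 99 99 99 7 0 0 0 0]
t=2: x=[99.0000 99.0000 99.0000 94.8600 10.8250 0.3150 0.0000 0.0000 0.0000] k=[99 99 99 90 6 0 0 0 0]
t=3: x=[99.0000 99.0000 98.5950 86.6250 9.5100 0.2700 0.0000 0.0000 0.0000] k=[99 99 99 89 13 2 0 0 0]
t=4: x=[99.0000 99.0000 98.5500 86.0300 15.9250 2.4050 0.0900 0.0000 0.0000] k=[99 99 99 87 15 7 0 0 0]
t=5: x=[99.0000 99.0000 98.4600 84.3000 17.8800 7.0450 0.3150 0.0000 0.0000] k=[99 99 93 86 22 8 1 0 0]
t=6: x=[99.0000 98.7300 92.9550 83.4350 24.2500 8.3150 1.2700 0.0450 0.0000] k=[99 98 95 83 21 6 3 0 0]
t=7: x=[98.9550 97.9100 94.5950 80.7500 23.1150 6.5400 3.0000 0.1350 0.0000] k=[99 99 90 77 28 8 1 0 0]
t=8: x=[99.0000 98.5950 89.8200 75.3800 29.3050 8.5850 1.2700 0.0450 0.0000] k=[99 97 86 74 31 4 0 0 0]
t=9: x=[98.9100 96.5950 85.9550 72.6050 31.7200 5.0350 0.1800 0.0000 0.0000] k=[99 94 82 77 31 7 0 0 0]
t=10: x=[98.7750 93.6850 82.3150 75.1550 31.9900 7.7650 0.3150 0.0000 0.0000] k=[99 91 86 71 31 7 0 0 0]
t=11: x=[98.6400 91.1350 85.5500 69.8750 31.7200 7.7650 0.3150 0.0000 0.0000] k=[99 86 81 72 28 11 0 0 0]
t=12: x=[98.4150 86.3600 80.8200 70.4250 29.2150 11.2700 0.4950 0.0000 0.0000] k=[99 88 84 69 24 12 4 0 0]
t=13: x=[98.5050 88.3150 83.5050 67.6500 25.4850 12.1800 4.1800 0.1800 0.0000] k=[96 91 82 65 29 8 7 0 0]
t=14: x=[95.7750 90.8200 81.6400 64.1450 29.6750 8.9000 6.7300 0.3150 0.0000] k=[95 86 81 68 31 8 6 0 0]
t=15: x=[94.5950 86.1800 80.6400 66.9200 31.6300 8.9450 5.8200 0.2700 0.0000] k=[98 85 83 69 32 8 5 1 0]

3.527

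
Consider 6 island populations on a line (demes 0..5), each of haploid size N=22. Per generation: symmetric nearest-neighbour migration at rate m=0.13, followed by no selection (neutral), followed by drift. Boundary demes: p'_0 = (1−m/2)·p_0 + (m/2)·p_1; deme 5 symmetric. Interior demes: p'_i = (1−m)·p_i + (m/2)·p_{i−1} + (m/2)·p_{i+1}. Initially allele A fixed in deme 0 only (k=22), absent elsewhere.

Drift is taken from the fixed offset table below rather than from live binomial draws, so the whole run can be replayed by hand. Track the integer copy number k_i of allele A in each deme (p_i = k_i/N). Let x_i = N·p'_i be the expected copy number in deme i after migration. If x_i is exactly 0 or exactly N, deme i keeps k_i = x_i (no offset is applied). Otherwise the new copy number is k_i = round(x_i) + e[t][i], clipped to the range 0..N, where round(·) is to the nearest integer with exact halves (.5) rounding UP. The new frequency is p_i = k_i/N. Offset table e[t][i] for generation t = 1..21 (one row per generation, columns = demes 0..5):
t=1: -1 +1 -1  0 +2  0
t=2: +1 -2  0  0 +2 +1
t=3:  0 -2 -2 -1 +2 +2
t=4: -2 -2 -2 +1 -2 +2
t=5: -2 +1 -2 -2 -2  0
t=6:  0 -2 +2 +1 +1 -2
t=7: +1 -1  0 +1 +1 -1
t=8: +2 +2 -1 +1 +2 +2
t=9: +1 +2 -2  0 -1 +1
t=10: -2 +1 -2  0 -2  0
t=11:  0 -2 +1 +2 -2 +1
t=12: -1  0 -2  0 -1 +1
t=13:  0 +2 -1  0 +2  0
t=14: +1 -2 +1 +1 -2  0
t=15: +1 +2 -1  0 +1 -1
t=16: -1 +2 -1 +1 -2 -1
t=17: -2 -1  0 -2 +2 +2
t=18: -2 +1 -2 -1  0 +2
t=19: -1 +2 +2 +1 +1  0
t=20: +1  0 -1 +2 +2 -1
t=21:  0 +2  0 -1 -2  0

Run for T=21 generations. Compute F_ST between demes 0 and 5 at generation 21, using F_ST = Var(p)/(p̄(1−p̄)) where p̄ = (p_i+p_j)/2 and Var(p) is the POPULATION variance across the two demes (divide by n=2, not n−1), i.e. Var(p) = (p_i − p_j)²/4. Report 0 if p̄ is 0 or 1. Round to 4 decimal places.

0.0248

t=0: k=[22 0 0 0 0 0]
t=1: x=[20.5700 1.4300 0.0000 0.0000 0.0000 0.0000] k=[20 2 0 0 0 0]
t=2: x=[18.8300 3.0400 0.1300 0.0000 0.0000 0.0000] k=[20 1 0 0 0 0]
t=3: x=[18.7650 2.1700 0.0650 0.0000 0.0000 0.0000] k=[19 0 0 0 0 0]
t=4: x=[17.7650 1.2350 0.0000 0.0000 0.0000 0.0000] k=[16 0 0 0 0 0]
t=5: x=[14.9600 1.0400 0.0000 0.0000 0.0000 0.0000] k=[13 2 0 0 0 0]
t=6: x=[12.2850 2.5850 0.1300 0.0000 0.0000 0.0000] k=[12 1 2 0 0 0]
t=7: x=[11.2850 1.7800 1.8050 0.1300 0.0000 0.0000] k=[12 1 2 1 0 0]
t=8: x=[11.2850 1.7800 1.8700 1.0000 0.0650 0.0000] k=[13 4 1 2 2 0]
t=9: x=[12.4150 4.3900 1.2600 1.9350 1.8700 0.1300] k=[13 6 0 2 1 1]
t=10: x=[12.5450 6.0650 0.5200 1.8050 1.0650 1.0000] k=[11 7 0 2 0 1]
t=11: x=[10.7400 6.8050 0.5850 1.7400 0.1950 0.9350] k=[11 5 2 4 0 2]
t=12: x=[10.6100 5.1950 2.3250 3.6100 0.3900 1.8700] k=[10 5 0 4 0 3]
t=13: x=[9.6750 5.0000 0.5850 3.4800 0.4550 2.8050] k=[10 7 0 3 2 3]
t=14: x=[9.8050 6.7400 0.6500 2.7400 2.1300 2.9350] k=[11 5 2 4 0 3]
t=15: x=[10.6100 5.1950 2.3250 3.6100 0.4550 2.8050] k=[12 7 1 4 1 2]
t=16: x=[11.6750 6.9350 1.5850 3.6100 1.2600 1.9350] k=[11 9 1 5 0 1]
t=17: x=[10.8700 8.6100 1.7800 4.4150 0.3900 0.9350] k=[9 8 2 2 2 3]
t=18: x=[8.9350 7.6750 2.3900 2.0000 2.0650 2.9350] k=[7 9 0 1 2 5]
t=19: x=[7.1300 8.2850 0.6500 1.0000 2.1300 4.8050] k=[6 10 3 2 3 5]
t=20: x=[6.2600 9.2850 3.3900 2.1300 3.0650 4.8700] k=[7 9 2 4 5 4]
t=21: x=[7.1300 8.4150 2.5850 3.9350 4.8700 4.0650] k=[7 10 3 3 3 4]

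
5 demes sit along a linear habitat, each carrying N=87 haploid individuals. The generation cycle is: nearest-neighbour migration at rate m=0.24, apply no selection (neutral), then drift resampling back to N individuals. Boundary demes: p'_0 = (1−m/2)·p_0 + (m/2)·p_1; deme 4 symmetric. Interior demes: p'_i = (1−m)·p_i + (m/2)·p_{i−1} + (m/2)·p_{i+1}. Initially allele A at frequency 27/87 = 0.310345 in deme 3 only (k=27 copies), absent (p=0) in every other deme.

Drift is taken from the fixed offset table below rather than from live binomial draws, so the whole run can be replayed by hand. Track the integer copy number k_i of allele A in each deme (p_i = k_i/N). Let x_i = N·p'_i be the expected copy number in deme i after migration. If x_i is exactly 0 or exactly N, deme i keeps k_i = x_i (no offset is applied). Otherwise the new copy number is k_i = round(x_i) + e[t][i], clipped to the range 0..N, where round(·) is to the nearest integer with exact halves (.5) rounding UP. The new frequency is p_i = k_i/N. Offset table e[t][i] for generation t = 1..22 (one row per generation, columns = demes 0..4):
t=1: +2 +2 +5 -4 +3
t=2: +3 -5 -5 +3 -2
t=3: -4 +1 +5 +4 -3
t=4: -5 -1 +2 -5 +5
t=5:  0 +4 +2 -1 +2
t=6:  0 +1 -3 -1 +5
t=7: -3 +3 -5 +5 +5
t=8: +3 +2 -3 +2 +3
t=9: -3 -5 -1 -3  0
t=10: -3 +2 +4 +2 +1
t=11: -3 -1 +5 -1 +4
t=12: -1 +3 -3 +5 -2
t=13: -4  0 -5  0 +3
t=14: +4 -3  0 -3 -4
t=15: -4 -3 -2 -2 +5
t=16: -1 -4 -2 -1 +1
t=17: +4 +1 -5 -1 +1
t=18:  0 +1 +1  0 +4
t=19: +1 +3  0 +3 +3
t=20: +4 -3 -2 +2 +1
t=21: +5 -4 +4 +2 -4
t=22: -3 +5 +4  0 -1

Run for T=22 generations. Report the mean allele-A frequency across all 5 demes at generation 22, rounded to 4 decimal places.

0.1540

t=0: k=[0 0 0 27 0]
t=1: x=[0.0000 0.0000 3.2400 20.5200 3.2400] k=[0 0 8 17 6]
t=2: x=[0.0000 0.9600 8.1200 14.6000 7.3200] k=[0 0 3 18 5]
t=3: x=[0.0000 0.3600 4.4400 14.6400 6.5600] k=[0 1 9 19 4]
t=4: x=[0.1200 1.8400 9.2400 16.0000 5.8000] k=[0 1 11 11 11]
t=5: x=[0.1200 2.0800 9.8000 11.0000 11.0000] k=[0 6 12 10 13]
t=6: x=[0.7200 6.0000 11.0400 10.6000 12.6400] k=[1 7 8 10 18]
t=7: x=[1.7200 6.4000 8.1200 10.7200 17.0400] k=[0 9 3 16 22]
t=8: x=[1.0800 7.2000 5.2800 15.1600 21.2800] k=[4 9 2 17 24]
t=9: x=[4.6000 7.5600 4.6400 16.0400 23.1600] k=[2 3 4 13 23]
t=10: x=[2.1200 3.0000 4.9600 13.1200 21.8000] k=[0 5 9 15 23]
t=11: x=[0.6000 4.8800 9.2400 15.2400 22.0400] k=[0 4 14 14 26]
t=12: x=[0.4800 4.7200 12.8000 15.4400 24.5600] k=[0 8 10 20 23]
t=13: x=[0.9600 7.2800 10.9600 19.1600 22.6400] k=[0 7 6 19 26]
t=14: x=[0.8400 6.0400 7.6800 18.2800 25.1600] k=[5 3 8 15 21]
t=15: x=[4.7600 3.8400 8.2400 14.8800 20.2800] k=[1 1 6 13 25]
t=16: x=[1.0000 1.6000 6.2400 13.6000 23.5600] k=[0 0 4 13 25]
t=17: x=[0.0000 0.4800 4.6000 13.3600 23.5600] k=[0 1 0 12 25]
t=18: x=[0.1200 0.7600 1.5600 12.1200 23.4400] k=[0 2 3 12 27]
t=19: x=[0.2400 1.8800 3.9600 12.7200 25.2000] k=[1 5 4 16 28]
t=20: x=[1.4800 4.4000 5.5600 16.0000 26.5600] k=[5 1 4 18 28]
t=21: x=[4.5200 1.8400 5.3200 17.5200 26.8000] k=[10 0 9 20 23]
t=22: x=[8.8000 2.2800 9.2400 19.0400 22.6400] k=[6 7 13 19 22]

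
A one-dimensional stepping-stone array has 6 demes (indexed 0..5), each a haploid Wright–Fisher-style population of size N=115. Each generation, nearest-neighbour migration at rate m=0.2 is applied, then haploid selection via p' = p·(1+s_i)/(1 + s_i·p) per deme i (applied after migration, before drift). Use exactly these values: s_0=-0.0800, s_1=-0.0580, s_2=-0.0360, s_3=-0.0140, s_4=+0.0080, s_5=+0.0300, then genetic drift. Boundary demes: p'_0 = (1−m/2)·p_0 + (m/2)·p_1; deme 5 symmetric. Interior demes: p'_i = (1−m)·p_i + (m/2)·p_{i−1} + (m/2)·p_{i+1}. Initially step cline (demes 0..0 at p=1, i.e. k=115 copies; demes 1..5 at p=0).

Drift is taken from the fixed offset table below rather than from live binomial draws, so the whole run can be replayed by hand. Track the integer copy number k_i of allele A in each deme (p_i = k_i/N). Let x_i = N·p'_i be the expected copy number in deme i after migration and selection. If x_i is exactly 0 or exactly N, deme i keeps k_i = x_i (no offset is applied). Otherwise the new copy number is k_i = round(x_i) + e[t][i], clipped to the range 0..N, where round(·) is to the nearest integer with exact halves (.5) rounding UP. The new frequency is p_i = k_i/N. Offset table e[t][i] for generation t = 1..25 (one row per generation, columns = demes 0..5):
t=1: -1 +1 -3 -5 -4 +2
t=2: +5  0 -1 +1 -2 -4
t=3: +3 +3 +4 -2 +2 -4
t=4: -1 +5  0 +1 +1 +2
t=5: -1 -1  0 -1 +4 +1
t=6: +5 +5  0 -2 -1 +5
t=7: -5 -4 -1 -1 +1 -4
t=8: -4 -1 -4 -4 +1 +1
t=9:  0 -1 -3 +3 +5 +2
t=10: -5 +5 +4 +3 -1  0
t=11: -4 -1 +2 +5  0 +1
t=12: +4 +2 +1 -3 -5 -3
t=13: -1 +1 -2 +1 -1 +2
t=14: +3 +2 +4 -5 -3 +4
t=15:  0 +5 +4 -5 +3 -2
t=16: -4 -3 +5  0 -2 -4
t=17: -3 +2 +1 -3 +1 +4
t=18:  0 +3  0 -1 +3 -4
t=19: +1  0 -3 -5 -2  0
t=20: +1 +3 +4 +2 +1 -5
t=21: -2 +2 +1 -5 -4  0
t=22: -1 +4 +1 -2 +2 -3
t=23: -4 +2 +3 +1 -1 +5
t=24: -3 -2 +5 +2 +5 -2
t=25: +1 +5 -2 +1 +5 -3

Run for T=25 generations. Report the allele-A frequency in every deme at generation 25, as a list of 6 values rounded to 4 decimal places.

[0.0870, 0.2000, 0.1565, 0.0696, 0.0870, 0.0000]

t=0: k=[115 0 0 0 0 0]
t=1: x=[102.6078 10.8962 0.0000 0.0000 0.0000 0.0000] k=[102 12 0 0 0 0]
t=2: x=[91.4782 18.8397 1.1572 0.0000 0.0000 0.0000] k=[96 19 0 0 0 0]
t=3: x=[86.5526 23.6575 1.8327 0.0000 0.0000 0.0000] k=[90 27 6 0 0 0]
t=4: x=[81.7648 29.8603 7.2470 0.5916 0.0000 0.0000] k=[81 35 7 2 0 0]
t=5: x=[74.2333 35.3212 8.9914 2.2684 0.2016 0.0000] k=[73 34 9 1 4 0]
t=6: x=[66.7822 33.9530 10.3495 2.0711 3.3256 0.4120] k=[72 39 10 0 2 5]
t=7: x=[66.3762 37.8673 11.5145 1.1834 2.1165 4.8351] k=[61 34 11 0 3 1]
t=8: x=[55.9032 32.9769 11.8059 1.3806 2.5196 1.2356] k=[52 32 8 0 4 2]
t=9: x=[47.6577 30.2493 9.2823 1.1834 3.4264 2.2647] k=[48 29 6 4 8 4]
t=10: x=[43.8172 27.3355 7.8282 4.5381 7.2540 4.5268] k=[39 32 12 8 6 5]
t=11: x=[36.2005 29.3742 13.1665 8.0933 6.1462 5.2460] k=[32 28 15 13 6 6]
t=12: x=[29.7254 25.8819 15.5990 12.3438 6.7505 6.1703] k=[34 28 17 9 2 3]
t=13: x=[31.4589 26.2693 16.7680 8.9826 2.8219 2.9847] k=[30 27 15 10 2 5]
t=14: x=[27.9004 24.9142 15.2096 9.5755 3.1241 4.8351] k=[31 27 19 5 0 9]
t=15: x=[28.7643 25.3979 17.8404 5.8216 1.4111 8.3254] k=[29 30 22 1 4 6]
t=16: x=[27.3252 27.8205 20.0850 3.3538 3.9301 5.9650] k=[23 25 25 3 2 2]
t=17: x=[21.6941 23.6575 22.1372 5.0317 2.1165 2.0589] k=[19 26 23 2 3 6]
t=18: x=[18.3758 23.8507 20.5733 4.1433 3.2249 5.8623] k=[18 27 21 3 6 2]
t=19: x=[17.6197 24.3340 19.2062 5.0317 5.3404 2.4705] k=[19 24 16 0 3 2]
t=20: x=[18.1867 21.6310 14.7229 1.8738 2.6203 2.1618] k=[19 25 19 4 4 0]
t=21: x=[18.2813 22.6920 17.5478 5.4266 3.6279 0.4120] k=[16 25 19 0 0 0]
t=22: x=[15.7330 22.4025 17.1579 1.8738 0.0000 0.0000] k=[15 26 18 0 0 0]
t=23: x=[14.9798 22.9815 16.4757 1.7752 0.0000 0.0000] k=[11 25 19 3 0 0]
t=24: x=[11.5073 21.9203 17.4503 4.2420 0.3024 0.0000] k=[9 20 22 6 5 0]
t=25: x=[9.3577 18.1672 19.5967 7.4018 4.6353 0.5149] k=[10 23 18 8 10 0]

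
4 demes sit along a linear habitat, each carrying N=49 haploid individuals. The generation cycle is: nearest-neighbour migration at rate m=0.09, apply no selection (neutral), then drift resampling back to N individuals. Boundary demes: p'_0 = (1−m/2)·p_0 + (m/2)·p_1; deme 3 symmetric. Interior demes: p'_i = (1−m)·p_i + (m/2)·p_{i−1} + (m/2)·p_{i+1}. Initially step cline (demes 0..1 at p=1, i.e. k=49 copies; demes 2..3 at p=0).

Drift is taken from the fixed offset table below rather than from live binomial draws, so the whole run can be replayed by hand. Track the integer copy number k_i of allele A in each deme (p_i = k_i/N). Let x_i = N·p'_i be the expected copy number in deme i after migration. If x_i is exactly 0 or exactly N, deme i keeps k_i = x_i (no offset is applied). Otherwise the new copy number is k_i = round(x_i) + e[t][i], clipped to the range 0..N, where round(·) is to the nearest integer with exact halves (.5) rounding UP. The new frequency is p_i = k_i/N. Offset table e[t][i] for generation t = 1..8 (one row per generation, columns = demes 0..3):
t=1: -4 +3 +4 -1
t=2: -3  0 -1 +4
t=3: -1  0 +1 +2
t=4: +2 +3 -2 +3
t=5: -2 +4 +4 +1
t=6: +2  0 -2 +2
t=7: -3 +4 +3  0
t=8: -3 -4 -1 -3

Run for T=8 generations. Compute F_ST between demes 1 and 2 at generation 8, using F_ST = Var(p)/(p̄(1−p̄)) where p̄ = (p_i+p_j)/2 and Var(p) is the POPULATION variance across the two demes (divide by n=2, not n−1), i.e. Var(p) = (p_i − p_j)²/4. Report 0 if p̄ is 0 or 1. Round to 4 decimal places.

t=0: k=[49 49 0 0]
t=1: x=[49.0000 46.7950 2.2050 0.0000] k=[49 49 6 0]
t=2: x=[49.0000 47.0650 7.6650 0.2700] k=[49 47 7 4]
t=3: x=[48.9100 45.2900 8.6650 4.1350] k=[48 45 10 6]
t=4: x=[47.8650 43.5600 11.3950 6.1800] k=[49 47 9 9]
t=5: x=[48.9100 45.3800 10.7100 9.0000] k=[47 49 15 10]
t=6: x=[47.0900 47.3800 16.3050 10.2250] k=[49 47 14 12]
t=7: x=[48.9100 45.6050 15.3950 12.0900] k=[46 49 18 12]
t=8: x=[46.1350 47.4700 19.1250 12.2700] k=[43 43 18 9]

0.2769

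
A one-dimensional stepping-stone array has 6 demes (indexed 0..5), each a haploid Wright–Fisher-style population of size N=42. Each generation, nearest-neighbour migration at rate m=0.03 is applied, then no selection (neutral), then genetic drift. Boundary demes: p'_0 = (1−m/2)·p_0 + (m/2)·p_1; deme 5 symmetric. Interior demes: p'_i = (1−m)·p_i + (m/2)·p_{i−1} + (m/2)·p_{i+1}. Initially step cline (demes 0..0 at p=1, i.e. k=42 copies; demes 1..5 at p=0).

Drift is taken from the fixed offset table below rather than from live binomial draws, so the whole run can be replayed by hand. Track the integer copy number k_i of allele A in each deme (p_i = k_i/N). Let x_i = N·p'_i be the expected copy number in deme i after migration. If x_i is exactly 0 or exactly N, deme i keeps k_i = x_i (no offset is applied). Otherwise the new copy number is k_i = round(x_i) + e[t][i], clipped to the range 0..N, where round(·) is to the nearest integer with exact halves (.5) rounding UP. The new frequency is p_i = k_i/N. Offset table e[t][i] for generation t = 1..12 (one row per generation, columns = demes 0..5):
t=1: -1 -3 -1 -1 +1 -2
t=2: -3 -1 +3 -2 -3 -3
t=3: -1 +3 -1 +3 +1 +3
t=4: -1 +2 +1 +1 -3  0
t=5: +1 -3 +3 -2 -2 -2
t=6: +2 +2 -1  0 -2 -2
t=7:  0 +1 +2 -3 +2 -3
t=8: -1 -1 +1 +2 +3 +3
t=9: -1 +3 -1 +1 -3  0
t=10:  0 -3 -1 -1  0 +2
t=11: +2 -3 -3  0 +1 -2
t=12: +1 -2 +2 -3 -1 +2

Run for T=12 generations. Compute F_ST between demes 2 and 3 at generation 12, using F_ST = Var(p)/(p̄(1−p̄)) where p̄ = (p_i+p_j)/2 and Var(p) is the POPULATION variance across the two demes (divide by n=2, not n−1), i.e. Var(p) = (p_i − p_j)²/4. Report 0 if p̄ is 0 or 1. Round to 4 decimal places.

0.0370

t=0: k=[42 0 0 0 0 0]
t=1: x=[41.3700 0.6300 0.0000 0.0000 0.0000 0.0000] k=[40 0 0 0 0 0]
t=2: x=[39.4000 0.6000 0.0000 0.0000 0.0000 0.0000] k=[36 0 0 0 0 0]
t=3: x=[35.4600 0.5400 0.0000 0.0000 0.0000 0.0000] k=[34 4 0 0 0 0]
t=4: x=[33.5500 4.3900 0.0600 0.0000 0.0000 0.0000] k=[33 6 1 0 0 0]
t=5: x=[32.5950 6.3300 1.0600 0.0150 0.0000 0.0000] k=[34 3 4 0 0 0]
t=6: x=[33.5350 3.4800 3.9250 0.0600 0.0000 0.0000] k=[36 5 3 0 0 0]
t=7: x=[35.5350 5.4350 2.9850 0.0450 0.0000 0.0000] k=[36 6 5 0 0 0]
t=8: x=[35.5500 6.4350 4.9400 0.0750 0.0000 0.0000] k=[35 5 6 2 0 0]
t=9: x=[34.5500 5.4650 5.9250 2.0300 0.0300 0.0000] k=[34 8 5 3 0 0]
t=10: x=[33.6100 8.3450 5.0150 2.9850 0.0450 0.0000] k=[34 5 4 2 0 0]
t=11: x=[33.5650 5.4200 3.9850 2.0000 0.0300 0.0000] k=[36 2 1 2 1 0]
t=12: x=[35.4900 2.4950 1.0300 1.9700 1.0000 0.0150] k=[36 0 3 0 0 2]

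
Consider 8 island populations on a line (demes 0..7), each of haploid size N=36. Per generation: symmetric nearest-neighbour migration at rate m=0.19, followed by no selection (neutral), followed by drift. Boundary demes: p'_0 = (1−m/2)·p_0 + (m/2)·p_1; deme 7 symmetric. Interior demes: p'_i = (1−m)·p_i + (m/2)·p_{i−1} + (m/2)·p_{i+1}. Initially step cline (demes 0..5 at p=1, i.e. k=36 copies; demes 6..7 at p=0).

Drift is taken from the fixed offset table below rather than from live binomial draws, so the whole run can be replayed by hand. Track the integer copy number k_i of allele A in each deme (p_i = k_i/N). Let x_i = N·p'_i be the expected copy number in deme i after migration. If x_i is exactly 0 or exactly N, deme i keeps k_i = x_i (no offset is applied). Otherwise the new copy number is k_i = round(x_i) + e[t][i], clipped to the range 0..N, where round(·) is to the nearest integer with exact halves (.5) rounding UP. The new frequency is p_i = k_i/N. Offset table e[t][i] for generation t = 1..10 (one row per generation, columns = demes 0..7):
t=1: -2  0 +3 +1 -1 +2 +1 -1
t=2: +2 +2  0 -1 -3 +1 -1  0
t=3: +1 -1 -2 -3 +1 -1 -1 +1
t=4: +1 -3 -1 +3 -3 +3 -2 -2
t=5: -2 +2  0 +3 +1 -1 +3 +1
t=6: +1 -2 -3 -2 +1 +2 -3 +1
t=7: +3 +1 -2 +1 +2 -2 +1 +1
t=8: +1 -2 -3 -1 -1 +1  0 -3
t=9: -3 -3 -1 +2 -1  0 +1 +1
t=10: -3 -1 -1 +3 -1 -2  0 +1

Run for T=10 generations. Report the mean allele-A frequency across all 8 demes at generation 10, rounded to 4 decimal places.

t=0: k=[36 36 36 36 36 36 0 0]
t=1: x=[36.0000 36.0000 36.0000 36.0000 36.0000 32.5800 3.4200 0.0000] k=[36 36 36 36 36 35 4 0]
t=2: x=[36.0000 36.0000 36.0000 36.0000 35.9050 32.1500 6.5650 0.3800] k=[36 36 36 36 33 33 6 0]
t=3: x=[36.0000 36.0000 36.0000 35.7150 33.2850 30.4350 7.9950 0.5700] k=[36 36 36 33 34 29 7 2]
t=4: x=[36.0000 36.0000 35.7150 33.3800 33.4300 27.3850 8.6150 2.4750] k=[36 36 35 36 30 30 7 0]
t=5: x=[36.0000 35.9050 35.1900 35.3350 30.5700 27.8150 8.5200 0.6650] k=[36 36 35 36 32 27 12 2]
t=6: x=[36.0000 35.9050 35.1900 35.5250 31.9050 26.0500 12.4750 2.9500] k=[36 34 32 34 33 28 9 4]
t=7: x=[35.8100 34.0000 32.3800 33.7150 32.6200 26.6700 10.3300 4.4750] k=[36 35 30 35 35 25 11 5]
t=8: x=[35.9050 34.6200 30.9500 34.5250 34.0500 24.6200 11.7600 5.5700] k=[36 33 28 34 33 26 12 3]
t=9: x=[35.7150 32.8100 29.0450 33.3350 32.4300 25.3350 12.4750 3.8550] k=[33 30 28 35 31 25 13 5]
t=10: x=[32.7150 30.0950 28.8550 33.9550 30.8100 24.4300 13.3800 5.7600] k=[30 29 28 36 30 22 13 7]

0.6771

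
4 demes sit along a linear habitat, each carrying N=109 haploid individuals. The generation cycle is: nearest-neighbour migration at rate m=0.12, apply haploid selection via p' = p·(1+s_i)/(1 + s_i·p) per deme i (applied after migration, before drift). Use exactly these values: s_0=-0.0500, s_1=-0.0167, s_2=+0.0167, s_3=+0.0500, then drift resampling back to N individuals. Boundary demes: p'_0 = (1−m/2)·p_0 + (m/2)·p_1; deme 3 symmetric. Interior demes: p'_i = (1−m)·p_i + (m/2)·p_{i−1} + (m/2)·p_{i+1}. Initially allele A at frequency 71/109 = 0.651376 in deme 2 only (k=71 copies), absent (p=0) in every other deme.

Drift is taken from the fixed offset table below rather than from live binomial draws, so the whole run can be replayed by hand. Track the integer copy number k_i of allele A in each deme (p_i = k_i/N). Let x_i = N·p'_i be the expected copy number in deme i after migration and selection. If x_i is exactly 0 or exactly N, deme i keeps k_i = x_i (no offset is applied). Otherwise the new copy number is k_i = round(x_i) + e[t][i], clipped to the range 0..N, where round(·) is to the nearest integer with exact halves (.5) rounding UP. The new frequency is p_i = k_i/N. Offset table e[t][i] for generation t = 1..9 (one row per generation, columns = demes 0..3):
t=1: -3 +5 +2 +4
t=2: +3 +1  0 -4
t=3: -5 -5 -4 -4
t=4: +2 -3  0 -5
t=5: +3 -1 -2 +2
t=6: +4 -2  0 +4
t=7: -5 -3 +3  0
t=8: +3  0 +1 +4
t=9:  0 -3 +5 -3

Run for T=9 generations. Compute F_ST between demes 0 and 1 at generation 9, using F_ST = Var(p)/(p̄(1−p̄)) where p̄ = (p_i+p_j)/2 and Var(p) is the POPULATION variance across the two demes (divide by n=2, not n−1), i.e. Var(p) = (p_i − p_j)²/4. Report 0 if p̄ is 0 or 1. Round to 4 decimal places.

0.0000

t=0: k=[0 0 71 0]
t=1: x=[0.0000 4.1916 62.9211 4.4643] k=[0 9 65 8]
t=2: x=[0.5131 11.6437 58.6690 11.9285] k=[4 13 59 8]
t=3: x=[4.3220 15.0008 53.6311 11.5544] k=[0 10 50 8]
t=4: x=[0.5702 11.6240 45.5185 10.9930] k=[3 9 46 6]
t=5: x=[3.1969 10.6964 41.8060 8.7861] k=[6 10 40 11]
t=6: x=[5.9450 11.3871 36.8630 13.2993] k=[10 9 37 17]
t=7: x=[9.4863 10.5780 34.5094 18.9518] k=[4 8 38 19]
t=8: x=[4.0358 9.4141 35.4551 20.9534] k=[7 9 36 25]
t=9: x=[6.7862 10.3413 34.1069 26.6296] k=[7 7 39 24]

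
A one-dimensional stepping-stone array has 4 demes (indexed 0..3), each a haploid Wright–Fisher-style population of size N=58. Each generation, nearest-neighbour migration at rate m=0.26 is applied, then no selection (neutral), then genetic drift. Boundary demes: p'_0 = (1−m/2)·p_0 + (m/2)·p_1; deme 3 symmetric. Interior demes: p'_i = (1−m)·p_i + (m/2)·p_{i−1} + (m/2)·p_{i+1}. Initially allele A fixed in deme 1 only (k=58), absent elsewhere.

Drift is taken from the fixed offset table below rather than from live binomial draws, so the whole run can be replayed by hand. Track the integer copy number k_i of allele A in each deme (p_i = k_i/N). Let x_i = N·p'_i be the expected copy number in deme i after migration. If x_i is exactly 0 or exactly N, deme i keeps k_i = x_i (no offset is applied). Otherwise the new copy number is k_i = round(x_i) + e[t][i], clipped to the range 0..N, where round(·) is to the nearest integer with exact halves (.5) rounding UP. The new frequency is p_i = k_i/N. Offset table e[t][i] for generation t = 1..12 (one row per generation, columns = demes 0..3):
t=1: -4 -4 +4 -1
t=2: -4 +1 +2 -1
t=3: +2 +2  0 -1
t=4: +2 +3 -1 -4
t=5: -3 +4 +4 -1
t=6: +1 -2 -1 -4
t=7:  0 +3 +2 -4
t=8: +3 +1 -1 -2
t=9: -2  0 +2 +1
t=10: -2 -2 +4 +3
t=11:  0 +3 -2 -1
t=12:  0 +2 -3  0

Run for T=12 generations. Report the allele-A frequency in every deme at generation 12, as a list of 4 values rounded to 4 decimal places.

t=0: k=[0 58 0 0]
t=1: x=[7.5400 42.9200 7.5400 0.0000] k=[4 39 12 0]
t=2: x=[8.5500 30.9400 13.9500 1.5600] k=[5 32 16 1]
t=3: x=[8.5100 26.4100 16.1300 2.9500] k=[11 28 16 2]
t=4: x=[13.2100 24.2300 15.7400 3.8200] k=[15 27 15 0]
t=5: x=[16.5600 23.8800 14.6100 1.9500] k=[14 28 19 1]
t=6: x=[15.8200 25.0100 17.8300 3.3400] k=[17 23 17 0]
t=7: x=[17.7800 21.4400 15.5700 2.2100] k=[18 24 18 0]
t=8: x=[18.7800 22.4400 16.4400 2.3400] k=[22 23 15 0]
t=9: x=[22.1300 21.8300 14.0900 1.9500] k=[20 22 16 3]
t=10: x=[20.2600 20.9600 15.0900 4.6900] k=[18 19 19 8]
t=11: x=[18.1300 18.8700 17.5700 9.4300] k=[18 22 16 8]
t=12: x=[18.5200 20.7000 15.7400 9.0400] k=[19 23 13 9]

[0.3276, 0.3966, 0.2241, 0.1552]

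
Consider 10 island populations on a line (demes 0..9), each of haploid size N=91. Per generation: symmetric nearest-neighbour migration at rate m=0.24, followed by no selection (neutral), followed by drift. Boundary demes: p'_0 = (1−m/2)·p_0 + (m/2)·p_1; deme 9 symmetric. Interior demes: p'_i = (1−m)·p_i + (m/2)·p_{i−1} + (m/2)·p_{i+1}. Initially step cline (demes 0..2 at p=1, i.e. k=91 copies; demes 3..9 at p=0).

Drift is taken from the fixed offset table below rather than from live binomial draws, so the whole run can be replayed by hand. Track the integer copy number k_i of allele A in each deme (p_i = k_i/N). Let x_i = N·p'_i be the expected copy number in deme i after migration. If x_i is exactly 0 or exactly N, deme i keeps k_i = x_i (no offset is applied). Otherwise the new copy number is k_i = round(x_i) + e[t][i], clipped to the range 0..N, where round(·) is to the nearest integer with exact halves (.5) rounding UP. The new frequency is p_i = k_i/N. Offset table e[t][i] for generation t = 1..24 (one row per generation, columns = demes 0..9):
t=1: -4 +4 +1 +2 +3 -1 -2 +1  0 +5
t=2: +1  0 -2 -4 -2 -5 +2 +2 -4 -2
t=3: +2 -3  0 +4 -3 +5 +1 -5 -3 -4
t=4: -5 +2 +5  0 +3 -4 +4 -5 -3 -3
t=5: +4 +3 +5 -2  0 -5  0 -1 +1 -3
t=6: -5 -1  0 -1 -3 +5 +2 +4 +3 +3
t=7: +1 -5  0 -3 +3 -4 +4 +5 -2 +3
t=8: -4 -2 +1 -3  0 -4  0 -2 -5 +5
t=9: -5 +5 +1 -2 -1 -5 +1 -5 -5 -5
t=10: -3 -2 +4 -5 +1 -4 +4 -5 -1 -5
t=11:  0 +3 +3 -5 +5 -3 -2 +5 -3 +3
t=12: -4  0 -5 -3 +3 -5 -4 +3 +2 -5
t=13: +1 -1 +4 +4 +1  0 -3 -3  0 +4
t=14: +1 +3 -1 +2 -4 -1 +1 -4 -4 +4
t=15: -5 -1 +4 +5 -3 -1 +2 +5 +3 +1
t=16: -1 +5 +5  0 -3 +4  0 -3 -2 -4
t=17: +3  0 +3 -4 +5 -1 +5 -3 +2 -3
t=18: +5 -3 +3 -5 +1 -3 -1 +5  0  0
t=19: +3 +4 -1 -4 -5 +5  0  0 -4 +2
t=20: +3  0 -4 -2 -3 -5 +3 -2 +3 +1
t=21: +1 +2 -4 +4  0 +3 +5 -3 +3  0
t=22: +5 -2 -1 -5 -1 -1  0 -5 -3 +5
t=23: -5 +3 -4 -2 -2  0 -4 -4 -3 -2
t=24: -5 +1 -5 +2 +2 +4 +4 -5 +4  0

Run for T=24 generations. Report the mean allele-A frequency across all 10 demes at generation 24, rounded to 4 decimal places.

0.2890

t=0: k=[91 91 91 0 0 0 0 0 0 0]
t=1: x=[91.0000 91.0000 80.0800 10.9200 0.0000 0.0000 0.0000 0.0000 0.0000 0.0000] k=[91 91 81 13 0 0 0 0 0 0]
t=2: x=[91.0000 89.8000 74.0400 19.6000 1.5600 0.0000 0.0000 0.0000 0.0000 0.0000] k=[91 90 72 16 0 0 0 0 0 0]
t=3: x=[90.8800 87.9600 67.4400 20.8000 1.9200 0.0000 0.0000 0.0000 0.0000 0.0000] k=[91 85 67 25 0 0 0 0 0 0]
t=4: x=[90.2800 83.5600 64.1200 27.0400 3.0000 0.0000 0.0000 0.0000 0.0000 0.0000] k=[85 86 69 27 6 0 0 0 0 0]
t=5: x=[85.1200 83.8400 66.0000 29.5200 7.8000 0.7200 0.0000 0.0000 0.0000 0.0000] k=[89 87 71 28 8 0 0 0 0 0]
t=6: x=[88.7600 85.3200 67.7600 30.7600 9.4400 0.9600 0.0000 0.0000 0.0000 0.0000] k=[84 84 68 30 6 6 0 0 0 0]
t=7: x=[84.0000 82.0800 65.3600 31.6800 8.8800 5.2800 0.7200 0.0000 0.0000 0.0000] k=[85 77 65 29 12 1 5 0 0 0]
t=8: x=[84.0400 76.5200 62.1200 31.2800 12.7200 2.8000 3.9200 0.6000 0.0000 0.0000] k=[80 75 63 28 13 0 4 0 0 0]
t=9: x=[79.4000 74.1600 60.2400 30.4000 13.2400 2.0400 3.0400 0.4800 0.0000 0.0000] k=[74 79 61 28 12 0 4 0 0 0]
t=10: x=[74.6000 76.2400 59.2000 30.0400 12.4800 1.9200 3.0400 0.4800 0.0000 0.0000] k=[72 74 63 25 13 0 7 0 0 0]
t=11: x=[72.2400 72.4400 59.7600 28.1200 12.8800 2.4000 5.3200 0.8400 0.0000 0.0000] k=[72 75 63 23 18 0 3 6 0 0]
t=12: x=[72.3600 73.2000 59.6400 27.2000 16.4400 2.5200 3.0000 4.9200 0.7200 0.0000] k=[68 73 55 24 19 0 0 8 3 0]
t=13: x=[68.6000 70.2400 53.4400 27.1200 17.3200 2.2800 0.9600 6.4400 3.2400 0.3600] k=[70 69 57 31 18 2 0 3 3 4]
t=14: x=[69.8800 67.6800 55.3200 32.5600 17.6400 3.6800 0.6000 2.6400 3.1200 3.8800] k=[71 71 54 35 14 3 2 0 0 8]
t=15: x=[71.0000 68.9600 53.7600 34.7600 15.2000 4.2000 1.8800 0.2400 0.9600 7.0400] k=[66 68 58 40 12 3 4 5 4 8]
t=16: x=[66.2400 66.5600 57.0400 38.8000 14.2800 4.2000 4.0000 4.7600 4.6000 7.5200] k=[65 72 62 39 11 8 4 2 3 4]
t=17: x=[65.8400 69.9600 60.4400 38.4000 14.0000 7.8800 4.2400 2.3600 3.0000 3.8800] k=[69 70 63 34 19 7 9 0 5 1]
t=18: x=[69.1200 69.0400 60.3600 35.6800 19.3600 8.6800 7.6800 1.6800 3.9200 1.4800] k=[74 66 63 31 20 6 7 7 4 1]
t=19: x=[73.0400 66.6000 59.5200 33.5200 19.6400 7.8000 6.8800 6.6400 4.0000 1.3600] k=[76 71 59 30 15 13 7 7 0 3]
t=20: x=[75.4000 70.1600 56.9600 31.6800 16.5600 12.5200 7.7200 6.1600 1.2000 2.6400] k=[78 70 53 30 14 8 11 4 4 4]
t=21: x=[77.0400 68.9200 52.2800 30.8400 15.2000 9.0800 9.8000 4.8400 4.0000 4.0000] k=[78 71 48 35 15 12 15 2 7 4]
t=22: x=[77.1600 69.0800 49.2000 34.1600 17.0400 12.7200 13.0800 4.1600 6.0400 4.3600] k=[82 67 48 29 16 12 13 0 3 9]
t=23: x=[80.2000 66.5200 48.0000 29.7200 17.0800 12.6000 11.3200 1.9200 3.3600 8.2800] k=[75 70 44 28 15 13 7 0 0 6]
t=24: x=[74.4000 67.4800 45.2000 28.3600 16.3200 12.5200 6.8800 0.8400 0.7200 5.2800] k=[69 68 40 30 18 17 11 0 5 5]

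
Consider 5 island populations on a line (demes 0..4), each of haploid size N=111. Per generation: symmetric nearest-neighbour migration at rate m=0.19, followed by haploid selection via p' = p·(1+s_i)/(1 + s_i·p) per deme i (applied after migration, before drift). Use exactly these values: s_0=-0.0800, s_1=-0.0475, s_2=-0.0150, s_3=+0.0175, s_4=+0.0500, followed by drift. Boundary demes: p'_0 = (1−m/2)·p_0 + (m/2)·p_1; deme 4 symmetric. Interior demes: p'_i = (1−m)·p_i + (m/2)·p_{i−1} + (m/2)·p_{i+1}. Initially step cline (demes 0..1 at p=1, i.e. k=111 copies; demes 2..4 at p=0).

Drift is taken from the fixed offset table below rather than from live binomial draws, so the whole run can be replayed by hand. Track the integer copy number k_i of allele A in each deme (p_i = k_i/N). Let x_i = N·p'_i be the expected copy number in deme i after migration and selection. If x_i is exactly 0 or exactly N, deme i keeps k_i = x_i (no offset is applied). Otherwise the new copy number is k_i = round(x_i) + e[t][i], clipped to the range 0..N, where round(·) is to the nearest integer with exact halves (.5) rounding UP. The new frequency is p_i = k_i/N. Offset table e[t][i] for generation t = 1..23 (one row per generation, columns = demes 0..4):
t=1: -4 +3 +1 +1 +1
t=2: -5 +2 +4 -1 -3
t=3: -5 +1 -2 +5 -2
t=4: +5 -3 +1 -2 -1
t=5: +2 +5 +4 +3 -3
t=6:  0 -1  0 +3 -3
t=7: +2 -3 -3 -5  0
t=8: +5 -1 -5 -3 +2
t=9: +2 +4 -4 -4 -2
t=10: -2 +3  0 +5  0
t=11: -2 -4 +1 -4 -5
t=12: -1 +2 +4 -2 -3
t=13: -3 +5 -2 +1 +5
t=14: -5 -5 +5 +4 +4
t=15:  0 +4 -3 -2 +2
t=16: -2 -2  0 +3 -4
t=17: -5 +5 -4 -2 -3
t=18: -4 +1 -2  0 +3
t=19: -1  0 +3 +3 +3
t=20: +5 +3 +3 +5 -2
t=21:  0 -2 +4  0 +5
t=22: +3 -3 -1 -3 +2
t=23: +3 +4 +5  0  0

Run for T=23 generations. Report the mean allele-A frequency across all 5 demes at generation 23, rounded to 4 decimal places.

0.3459

t=0: k=[111 111 0 0 0]
t=1: x=[111.0000 99.9813 10.4016 0.0000 0.0000] k=[111 103 11 0 0]
t=2: x=[110.1744 94.3427 18.4612 1.0631 0.0000] k=[105 96 22 0 0]
t=3: x=[103.5887 88.9785 26.6329 2.1259 0.0000] k=[99 90 25 7 0]
t=4: x=[97.1665 83.6904 29.1390 8.1754 0.6980] k=[102 81 30 6 0]
t=5: x=[99.1510 77.0134 32.2183 7.8354 0.5983] k=[101 82 36 11 0]
t=6: x=[98.2861 78.3243 37.6182 12.5214 1.0967] k=[98 77 38 16 0]
t=7: x=[94.8903 74.1012 39.2308 16.8160 1.5949] k=[97 71 36 12 2]
t=8: x=[93.3259 68.8807 36.6729 13.5348 3.0934] k=[98 68 32 11 5]
t=9: x=[93.9830 66.1354 33.0730 12.6177 5.8339] k=[96 70 29 9 4]
t=10: x=[92.2672 67.2924 30.6585 10.5900 4.6893] k=[90 70 31 16 5]
t=11: x=[86.5474 66.9083 32.9289 16.6237 6.3300] k=[85 63 34 13 1]
t=12: x=[81.1248 61.0013 34.4002 14.0667 2.2448] k=[80 63 38 12 0]
t=13: x=[76.4321 60.9058 37.5287 13.5348 1.1964] k=[73 66 36 15 6]
t=14: x=[70.2084 62.4903 36.4839 16.3808 7.1756] k=[65 57 41 20 11]
t=15: x=[61.9700 54.8896 40.1369 21.4385 12.3816] k=[62 59 37 19 14]
t=16: x=[59.4208 55.8451 37.0062 20.5236 15.1003] k=[57 54 37 24 11]
t=17: x=[54.4015 51.3250 37.0062 24.3279 12.7763] k=[49 56 33 22 10]
t=18: x=[47.3880 51.8036 33.7838 22.2116 11.6386] k=[43 53 32 22 15]
t=19: x=[41.7567 48.7210 32.6953 22.5956 16.3330] k=[41 49 36 26 19]
t=20: x=[39.6114 45.6913 35.9168 26.6346 20.4670] k=[45 49 39 32 18]
t=21: x=[43.1612 46.3512 38.9022 31.7266 20.1213] k=[43 44 43 32 25]
t=22: x=[40.9183 42.5263 41.6560 32.7793 26.6403] k=[44 40 41 30 29]
t=23: x=[41.4330 39.2319 39.4747 31.3387 30.1545] k=[44 43 44 31 30]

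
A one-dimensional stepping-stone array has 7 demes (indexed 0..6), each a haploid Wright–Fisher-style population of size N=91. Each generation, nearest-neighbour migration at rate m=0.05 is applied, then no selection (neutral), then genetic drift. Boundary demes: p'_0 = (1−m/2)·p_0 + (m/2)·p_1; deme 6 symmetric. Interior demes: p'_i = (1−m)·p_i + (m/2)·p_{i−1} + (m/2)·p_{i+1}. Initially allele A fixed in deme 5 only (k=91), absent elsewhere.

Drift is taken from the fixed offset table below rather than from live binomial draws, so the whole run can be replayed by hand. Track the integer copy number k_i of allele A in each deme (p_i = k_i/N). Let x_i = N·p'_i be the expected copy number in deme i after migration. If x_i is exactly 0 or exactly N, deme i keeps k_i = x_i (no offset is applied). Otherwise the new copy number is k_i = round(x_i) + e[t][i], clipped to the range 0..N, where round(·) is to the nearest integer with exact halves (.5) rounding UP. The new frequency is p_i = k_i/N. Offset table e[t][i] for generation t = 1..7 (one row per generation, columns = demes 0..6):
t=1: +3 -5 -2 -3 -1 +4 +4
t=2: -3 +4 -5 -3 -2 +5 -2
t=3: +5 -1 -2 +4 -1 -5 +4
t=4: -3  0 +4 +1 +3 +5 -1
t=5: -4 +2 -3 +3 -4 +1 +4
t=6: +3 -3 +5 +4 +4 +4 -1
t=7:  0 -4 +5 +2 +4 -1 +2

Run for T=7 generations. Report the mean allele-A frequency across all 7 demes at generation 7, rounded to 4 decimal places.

0.2292

t=0: k=[0 0 0 0 0 91 0]
t=1: x=[0.0000 0.0000 0.0000 0.0000 2.2750 86.4500 2.2750] k=[0 0 0 0 1 90 6]
t=2: x=[0.0000 0.0000 0.0000 0.0250 3.2000 85.6750 8.1000] k=[0 0 0 0 1 91 6]
t=3: x=[0.0000 0.0000 0.0000 0.0250 3.2250 86.6250 8.1250] k=[0 0 0 4 2 82 12]
t=4: x=[0.0000 0.0000 0.1000 3.8500 4.0500 78.2500 13.7500] k=[0 0 4 5 7 83 13]
t=5: x=[0.0000 0.1000 3.9250 5.0250 8.8500 79.3500 14.7500] k=[0 2 1 8 5 80 19]
t=6: x=[0.0500 1.9250 1.2000 7.7500 6.9500 76.6000 20.5250] k=[3 0 6 12 11 81 20]
t=7: x=[2.9250 0.2250 6.0000 11.8250 12.7750 77.7250 21.5250] k=[3 0 11 14 17 77 24]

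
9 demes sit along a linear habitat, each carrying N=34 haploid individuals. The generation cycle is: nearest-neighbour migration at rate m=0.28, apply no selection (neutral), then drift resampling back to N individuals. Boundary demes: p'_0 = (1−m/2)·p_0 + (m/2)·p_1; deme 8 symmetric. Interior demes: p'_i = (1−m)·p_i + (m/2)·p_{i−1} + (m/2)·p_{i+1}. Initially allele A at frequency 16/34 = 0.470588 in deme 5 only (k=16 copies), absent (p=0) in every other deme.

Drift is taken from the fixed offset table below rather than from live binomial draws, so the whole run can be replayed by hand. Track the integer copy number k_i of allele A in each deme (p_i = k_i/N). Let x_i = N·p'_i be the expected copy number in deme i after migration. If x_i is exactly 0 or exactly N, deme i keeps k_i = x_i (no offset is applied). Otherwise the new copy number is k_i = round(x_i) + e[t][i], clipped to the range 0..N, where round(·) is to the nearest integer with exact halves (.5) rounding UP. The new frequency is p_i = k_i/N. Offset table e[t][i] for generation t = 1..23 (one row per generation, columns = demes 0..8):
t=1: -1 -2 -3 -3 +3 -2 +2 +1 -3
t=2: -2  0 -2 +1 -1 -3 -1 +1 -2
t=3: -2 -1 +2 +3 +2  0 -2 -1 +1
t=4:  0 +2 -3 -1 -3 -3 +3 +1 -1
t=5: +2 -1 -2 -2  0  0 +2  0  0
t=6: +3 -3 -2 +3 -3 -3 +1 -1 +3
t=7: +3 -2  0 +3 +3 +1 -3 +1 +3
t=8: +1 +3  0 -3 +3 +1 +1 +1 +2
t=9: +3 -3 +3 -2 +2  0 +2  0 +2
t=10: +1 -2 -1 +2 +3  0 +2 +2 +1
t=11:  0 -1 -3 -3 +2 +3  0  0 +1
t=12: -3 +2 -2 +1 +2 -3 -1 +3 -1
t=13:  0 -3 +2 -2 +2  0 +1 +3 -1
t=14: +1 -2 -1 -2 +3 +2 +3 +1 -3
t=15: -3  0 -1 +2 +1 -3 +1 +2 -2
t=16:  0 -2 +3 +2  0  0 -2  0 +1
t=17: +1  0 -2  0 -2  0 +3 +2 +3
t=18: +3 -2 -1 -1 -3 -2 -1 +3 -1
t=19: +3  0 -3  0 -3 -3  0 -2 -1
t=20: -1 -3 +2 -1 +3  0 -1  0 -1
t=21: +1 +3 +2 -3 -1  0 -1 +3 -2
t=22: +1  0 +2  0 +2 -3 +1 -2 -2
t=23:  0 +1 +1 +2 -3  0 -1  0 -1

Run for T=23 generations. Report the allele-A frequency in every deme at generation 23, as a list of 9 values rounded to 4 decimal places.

t=0: k=[0 0 0 0 0 16 0 0 0]
t=1: x=[0.0000 0.0000 0.0000 0.0000 2.2400 11.5200 2.2400 0.0000 0.0000] k=[0 0 0 0 5 10 4 0 0]
t=2: x=[0.0000 0.0000 0.0000 0.7000 5.0000 8.4600 4.2800 0.5600 0.0000] k=[0 0 0 2 4 5 3 2 0]
t=3: x=[0.0000 0.0000 0.2800 2.0000 3.8600 4.5800 3.1400 1.8600 0.2800] k=[0 0 2 5 6 5 1 1 1]
t=4: x=[0.0000 0.2800 2.1400 4.7200 5.7200 4.5800 1.5600 1.0000 1.0000] k=[0 2 0 4 3 2 5 2 0]
t=5: x=[0.2800 1.4400 0.8400 3.3000 3.0000 2.5600 4.1600 2.1400 0.2800] k=[2 0 0 1 3 3 6 2 0]
t=6: x=[1.7200 0.2800 0.1400 1.1400 2.7200 3.4200 5.0200 2.2800 0.2800] k=[5 0 0 4 0 0 6 1 3]
t=7: x=[4.3000 0.7000 0.5600 2.8800 0.5600 0.8400 4.4600 1.9800 2.7200] k=[7 0 1 6 4 2 1 3 6]
t=8: x=[6.0200 1.1200 1.5600 5.0200 4.0000 2.1400 1.4200 3.1400 5.5800] k=[7 4 2 2 7 3 2 4 8]
t=9: x=[6.5800 4.1400 2.2800 2.7000 5.7400 3.4200 2.4200 4.2800 7.4400] k=[10 1 5 1 8 3 4 4 9]
t=10: x=[8.7400 2.8200 3.8800 2.5400 6.3200 3.8400 3.8600 4.7000 8.3000] k=[10 1 3 5 9 4 6 7 9]
t=11: x=[8.7400 2.5400 3.0000 5.2800 7.7400 4.9800 5.8600 7.1400 8.7200] k=[9 2 0 2 10 8 6 7 10]
t=12: x=[8.0200 2.7000 0.5600 2.8400 8.6000 8.0000 6.4200 7.2800 9.5800] k=[5 5 0 4 11 5 5 10 9]
t=13: x=[5.0000 4.3000 1.2600 4.4200 9.1800 5.8400 5.7000 9.1600 9.1400] k=[5 1 3 2 11 6 7 12 8]
t=14: x=[4.4400 1.8400 2.5800 3.4000 9.0400 6.8400 7.5600 10.7400 8.5600] k=[5 0 2 1 12 9 11 12 6]
t=15: x=[4.3000 0.9800 1.5800 2.6800 10.0400 9.7000 10.8600 11.0200 6.8400] k=[1 1 1 5 11 7 12 13 5]
t=16: x=[1.0000 1.0000 1.5600 5.2800 9.6000 8.2600 11.4400 11.7400 6.1200] k=[1 0 5 7 10 8 9 12 7]
t=17: x=[0.8600 0.8400 4.5800 7.1400 9.3000 8.4200 9.2800 10.8800 7.7000] k=[2 1 3 7 7 8 12 13 11]
t=18: x=[1.8600 1.4200 3.2800 6.4400 7.1400 8.4200 11.5800 12.5800 11.2800] k=[5 0 2 5 4 6 11 16 10]
t=19: x=[4.3000 0.9800 2.1400 4.4400 4.4200 6.4200 11.0000 14.4600 10.8400] k=[7 1 0 4 1 3 11 12 10]
t=20: x=[6.1600 1.7000 0.7000 3.0200 1.7000 3.8400 10.0200 11.5800 10.2800] k=[5 0 3 2 5 4 9 12 9]
t=21: x=[4.3000 1.1200 2.4400 2.5600 4.4400 4.8400 8.7200 11.1600 9.4200] k=[5 4 4 0 3 5 8 14 7]
t=22: x=[4.8600 4.1400 3.4400 0.9800 2.8600 5.1400 8.4200 12.1800 7.9800] k=[6 4 5 1 5 2 9 10 6]
t=23: x=[5.7200 4.4200 4.3000 2.1200 4.0200 3.4000 8.1600 9.3000 6.5600] k=[6 5 5 4 1 3 7 9 6]

[0.1765, 0.1471, 0.1471, 0.1176, 0.0294, 0.0882, 0.2059, 0.2647, 0.1765]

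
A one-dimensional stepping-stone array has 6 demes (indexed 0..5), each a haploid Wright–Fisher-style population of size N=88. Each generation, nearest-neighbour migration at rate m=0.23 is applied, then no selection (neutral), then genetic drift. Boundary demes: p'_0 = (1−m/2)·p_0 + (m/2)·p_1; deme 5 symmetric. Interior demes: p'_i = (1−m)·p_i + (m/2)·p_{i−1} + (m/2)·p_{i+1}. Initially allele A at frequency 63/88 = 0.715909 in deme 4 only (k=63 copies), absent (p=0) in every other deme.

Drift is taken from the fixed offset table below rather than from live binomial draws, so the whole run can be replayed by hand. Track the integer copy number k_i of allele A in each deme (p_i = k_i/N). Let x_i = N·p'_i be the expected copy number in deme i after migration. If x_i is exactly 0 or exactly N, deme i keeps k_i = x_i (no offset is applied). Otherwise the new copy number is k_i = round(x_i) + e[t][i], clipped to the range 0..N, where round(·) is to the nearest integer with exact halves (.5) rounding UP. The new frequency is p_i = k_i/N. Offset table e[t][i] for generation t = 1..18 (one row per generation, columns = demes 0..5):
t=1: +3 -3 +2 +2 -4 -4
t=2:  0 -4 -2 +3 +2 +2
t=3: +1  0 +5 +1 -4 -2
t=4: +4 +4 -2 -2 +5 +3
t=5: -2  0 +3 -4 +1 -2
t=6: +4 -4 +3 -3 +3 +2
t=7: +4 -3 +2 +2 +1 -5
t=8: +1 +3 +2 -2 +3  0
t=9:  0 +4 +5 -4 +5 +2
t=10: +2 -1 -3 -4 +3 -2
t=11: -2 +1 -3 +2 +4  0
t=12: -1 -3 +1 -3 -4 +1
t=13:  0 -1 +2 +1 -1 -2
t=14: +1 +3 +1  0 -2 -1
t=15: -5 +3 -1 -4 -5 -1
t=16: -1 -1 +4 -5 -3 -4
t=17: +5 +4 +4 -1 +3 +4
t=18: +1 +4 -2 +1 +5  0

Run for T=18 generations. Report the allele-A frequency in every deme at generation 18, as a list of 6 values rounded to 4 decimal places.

[0.1250, 0.2159, 0.1591, 0.1023, 0.1932, 0.1818]

t=0: k=[0 0 0 0 63 0]
t=1: x=[0.0000 0.0000 0.0000 7.2450 48.5100 7.2450] k=[0 0 0 9 45 3]
t=2: x=[0.0000 0.0000 1.0350 12.1050 36.0300 7.8300] k=[0 0 0 15 38 10]
t=3: x=[0.0000 0.0000 1.7250 15.9200 32.1350 13.2200] k=[0 0 7 17 28 11]
t=4: x=[0.0000 0.8050 7.3450 17.1150 24.7800 12.9550] k=[0 5 5 15 30 16]
t=5: x=[0.5750 4.4250 6.1500 15.5750 26.6650 17.6100] k=[0 4 9 12 28 16]
t=6: x=[0.4600 4.1150 8.7700 13.4950 24.7800 17.3800] k=[4 0 12 10 28 19]
t=7: x=[3.5400 1.8400 10.3900 12.3000 24.8950 20.0350] k=[8 0 12 14 26 15]
t=8: x=[7.0800 2.3000 10.8500 15.1500 23.3550 16.2650] k=[8 5 13 13 26 16]
t=9: x=[7.6550 6.2650 12.0800 14.4950 23.3550 17.1500] k=[8 10 17 10 28 19]
t=10: x=[8.2300 10.5750 15.3900 12.8750 24.8950 20.0350] k=[10 10 12 9 28 18]
t=11: x=[10.0000 10.2300 11.4250 11.5300 24.6650 19.1500] k=[8 11 8 14 29 19]
t=12: x=[8.3450 10.3100 9.0350 15.0350 26.1250 20.1500] k=[7 7 10 12 22 21]
t=13: x=[7.0000 7.3450 9.8850 12.9200 20.7350 21.1150] k=[7 6 12 14 20 19]
t=14: x=[6.8850 6.8050 11.5400 14.4600 19.1950 19.1150] k=[8 10 13 14 17 18]
t=15: x=[8.2300 10.1150 12.7700 14.2300 16.7700 17.8850] k=[3 13 12 10 12 17]
t=16: x=[4.1500 11.7350 11.8850 10.4600 12.3450 16.4250] k=[3 11 16 5 9 12]
t=17: x=[3.9200 10.6550 14.1600 6.7250 8.8850 11.6550] k=[9 15 18 6 12 16]
t=18: x=[9.6900 14.6550 16.2750 8.0700 11.7700 15.5400] k=[11 19 14 9 17 16]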